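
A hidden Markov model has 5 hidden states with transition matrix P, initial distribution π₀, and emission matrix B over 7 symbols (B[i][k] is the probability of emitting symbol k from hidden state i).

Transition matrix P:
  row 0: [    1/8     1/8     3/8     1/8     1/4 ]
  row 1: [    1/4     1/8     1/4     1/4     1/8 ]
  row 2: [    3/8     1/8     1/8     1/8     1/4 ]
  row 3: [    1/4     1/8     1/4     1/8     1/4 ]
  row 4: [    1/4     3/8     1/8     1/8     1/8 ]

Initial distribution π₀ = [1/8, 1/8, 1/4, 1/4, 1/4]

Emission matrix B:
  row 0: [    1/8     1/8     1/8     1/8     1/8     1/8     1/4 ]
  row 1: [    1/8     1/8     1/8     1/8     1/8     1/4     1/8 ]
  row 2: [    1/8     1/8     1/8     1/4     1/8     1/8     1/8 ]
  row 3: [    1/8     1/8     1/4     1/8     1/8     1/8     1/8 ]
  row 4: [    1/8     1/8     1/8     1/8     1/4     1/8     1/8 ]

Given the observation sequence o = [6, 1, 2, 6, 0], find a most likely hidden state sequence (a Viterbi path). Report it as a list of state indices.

path = [2, 0, 2, 0, 2]

t=0: δ = [3.125e-02, 1.562e-02, 3.125e-02, 3.125e-02, 3.125e-02]  (obs o_0=6)
t=1: δ = [1.465e-03, 1.465e-03, 1.465e-03, 4.883e-04, 9.766e-04]  ψ = [2, 4, 0, 0, 0]  (obs o_1=1)
t=2: δ = [6.866e-05, 4.578e-05, 6.866e-05, 9.155e-05, 4.578e-05]  ψ = [2, 4, 0, 1, 0]  (obs o_2=2)
t=3: δ = [6.437e-06, 2.146e-06, 3.219e-06, 1.431e-06, 2.861e-06]  ψ = [2, 4, 0, 1, 3]  (obs o_3=6)
t=4: δ = [1.509e-07, 1.341e-07, 3.017e-07, 1.006e-07, 2.012e-07]  ψ = [2, 4, 0, 0, 0]  (obs o_4=0)
backtrack: best end state = 2; path = [2, 0, 2, 0, 2]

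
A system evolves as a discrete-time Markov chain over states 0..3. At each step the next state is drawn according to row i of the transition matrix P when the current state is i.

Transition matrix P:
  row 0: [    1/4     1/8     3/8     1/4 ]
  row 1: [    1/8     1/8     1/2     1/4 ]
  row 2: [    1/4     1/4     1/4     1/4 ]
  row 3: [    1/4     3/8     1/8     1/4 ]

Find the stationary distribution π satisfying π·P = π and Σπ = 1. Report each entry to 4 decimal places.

π = [0.2218, 0.2254, 0.3028, 0.2500]

Balance equations π_j = Σ_i π_i·P[i][j]:
  π_0 = 1/4·π_0 + 1/8·π_1 + 1/4·π_2 + 1/4·π_3
  π_1 = 1/8·π_0 + 1/8·π_1 + 1/4·π_2 + 3/8·π_3
  π_2 = 3/8·π_0 + 1/2·π_1 + 1/4·π_2 + 1/8·π_3
  normalize: π_0 + π_1 + π_2 + π_3 = 1
Solving the linear system gives exactly π = [63/284, 16/71, 43/142, 1/4].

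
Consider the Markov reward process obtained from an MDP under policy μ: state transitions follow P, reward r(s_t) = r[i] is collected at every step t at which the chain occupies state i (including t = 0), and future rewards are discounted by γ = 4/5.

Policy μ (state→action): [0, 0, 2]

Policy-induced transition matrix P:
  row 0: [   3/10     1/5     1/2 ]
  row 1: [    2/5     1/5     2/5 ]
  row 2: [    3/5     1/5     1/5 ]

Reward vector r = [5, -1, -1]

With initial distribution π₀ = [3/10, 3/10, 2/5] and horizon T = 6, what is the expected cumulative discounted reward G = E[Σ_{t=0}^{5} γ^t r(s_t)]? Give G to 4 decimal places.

G = 5.1360

t=0: π = [0.3000, 0.3000, 0.4000], E[r] = 0.8000, γ^t·E[r] = 0.800000, running G = 0.800000
t=1: π = [0.4500, 0.2000, 0.3500], E[r] = 1.7000, γ^t·E[r] = 1.360000, running G = 2.160000
t=2: π = [0.4250, 0.2000, 0.3750], E[r] = 1.5500, γ^t·E[r] = 0.992000, running G = 3.152000
t=3: π = [0.4325, 0.2000, 0.3675], E[r] = 1.5950, γ^t·E[r] = 0.816640, running G = 3.968640
t=4: π = [0.4303, 0.2000, 0.3698], E[r] = 1.5815, γ^t·E[r] = 0.647782, running G = 4.616422
t=5: π = [0.4309, 0.2000, 0.3691], E[r] = 1.5856, γ^t·E[r] = 0.519553, running G = 5.135975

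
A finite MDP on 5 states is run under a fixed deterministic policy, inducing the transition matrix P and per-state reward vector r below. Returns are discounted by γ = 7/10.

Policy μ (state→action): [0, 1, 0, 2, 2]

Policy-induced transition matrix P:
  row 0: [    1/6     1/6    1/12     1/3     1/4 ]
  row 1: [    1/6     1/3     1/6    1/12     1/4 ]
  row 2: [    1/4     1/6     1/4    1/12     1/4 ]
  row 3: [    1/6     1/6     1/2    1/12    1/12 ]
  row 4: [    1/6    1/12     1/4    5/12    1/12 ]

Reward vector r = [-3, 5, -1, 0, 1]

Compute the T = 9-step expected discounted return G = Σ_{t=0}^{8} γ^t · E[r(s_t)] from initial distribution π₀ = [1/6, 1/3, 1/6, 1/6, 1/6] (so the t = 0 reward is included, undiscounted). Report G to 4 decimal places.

G = 1.9204

t=0: π = [0.1667, 0.3333, 0.1667, 0.1667, 0.1667], E[r] = 1.1667, γ^t·E[r] = 1.166667, running G = 1.166667
t=1: π = [0.1806, 0.2083, 0.2361, 0.1806, 0.1944], E[r] = 0.4583, γ^t·E[r] = 0.320833, running G = 1.487500
t=2: π = [0.1863, 0.1852, 0.2477, 0.1933, 0.1875], E[r] = 0.3067, γ^t·E[r] = 0.150289, running G = 1.637789
t=3: π = [0.1873, 0.1819, 0.2518, 0.1924, 0.1865], E[r] = 0.2823, γ^t·E[r] = 0.096833, running G = 1.734622
t=4: π = [0.1877, 0.1814, 0.2517, 0.1923, 0.1868], E[r] = 0.2794, γ^t·E[r] = 0.067073, running G = 1.801695
t=5: π = [0.1876, 0.1813, 0.2517, 0.1925, 0.1868], E[r] = 0.2789, γ^t·E[r] = 0.046869, running G = 1.848564
t=6: π = [0.1876, 0.1813, 0.2517, 0.1925, 0.1868], E[r] = 0.2787, γ^t·E[r] = 0.032791, running G = 1.881355
t=7: π = [0.1876, 0.1813, 0.2517, 0.1925, 0.1868], E[r] = 0.2787, γ^t·E[r] = 0.022953, running G = 1.904308
t=8: π = [0.1876, 0.1813, 0.2517, 0.1925, 0.1868], E[r] = 0.2787, γ^t·E[r] = 0.016067, running G = 1.920376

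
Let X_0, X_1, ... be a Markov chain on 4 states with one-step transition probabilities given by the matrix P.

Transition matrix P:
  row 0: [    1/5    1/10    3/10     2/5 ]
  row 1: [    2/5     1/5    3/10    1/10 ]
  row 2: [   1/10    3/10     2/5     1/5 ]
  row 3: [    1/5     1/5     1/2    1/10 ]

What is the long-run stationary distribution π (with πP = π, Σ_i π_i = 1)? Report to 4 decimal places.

π = [0.2057, 0.2172, 0.3777, 0.1995]

Balance equations π_j = Σ_i π_i·P[i][j]:
  π_0 = 1/5·π_0 + 2/5·π_1 + 1/10·π_2 + 1/5·π_3
  π_1 = 1/10·π_0 + 1/5·π_1 + 3/10·π_2 + 1/5·π_3
  π_2 = 3/10·π_0 + 3/10·π_1 + 2/5·π_2 + 1/2·π_3
  normalize: π_0 + π_1 + π_2 + π_3 = 1
Solving the linear system gives exactly π = [29/141, 245/1128, 71/188, 75/376].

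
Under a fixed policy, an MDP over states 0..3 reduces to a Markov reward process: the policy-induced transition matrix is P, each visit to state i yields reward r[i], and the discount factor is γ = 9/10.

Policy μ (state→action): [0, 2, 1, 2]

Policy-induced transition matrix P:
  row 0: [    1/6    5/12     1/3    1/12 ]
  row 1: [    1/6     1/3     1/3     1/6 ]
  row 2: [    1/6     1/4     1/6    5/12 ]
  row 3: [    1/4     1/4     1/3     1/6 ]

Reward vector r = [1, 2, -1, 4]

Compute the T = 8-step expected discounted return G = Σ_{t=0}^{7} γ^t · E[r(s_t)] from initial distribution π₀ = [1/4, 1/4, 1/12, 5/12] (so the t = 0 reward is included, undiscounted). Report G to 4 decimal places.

t=0: π = [0.2500, 0.2500, 0.0833, 0.4167], E[r] = 2.3333, γ^t·E[r] = 2.333333, running G = 2.333333
t=1: π = [0.2014, 0.3125, 0.3194, 0.1667], E[r] = 1.1736, γ^t·E[r] = 1.056250, running G = 3.389583
t=2: π = [0.1806, 0.3096, 0.2801, 0.2297], E[r] = 1.4387, γ^t·E[r] = 1.165313, running G = 4.554896
t=3: π = [0.1858, 0.3059, 0.2867, 0.2216], E[r] = 1.3975, γ^t·E[r] = 1.018793, running G = 5.573689
t=4: π = [0.1851, 0.3065, 0.2856, 0.2228], E[r] = 1.4039, γ^t·E[r] = 0.921085, running G = 6.494774
t=5: π = [0.1852, 0.3064, 0.2857, 0.2226], E[r] = 1.4028, γ^t·E[r] = 0.828338, running G = 7.323112
t=6: π = [0.1852, 0.3064, 0.2857, 0.2227], E[r] = 1.4030, γ^t·E[r] = 0.745602, running G = 8.068714
t=7: π = [0.1852, 0.3064, 0.2857, 0.2227], E[r] = 1.4030, γ^t·E[r] = 0.671027, running G = 8.739741

G = 8.7397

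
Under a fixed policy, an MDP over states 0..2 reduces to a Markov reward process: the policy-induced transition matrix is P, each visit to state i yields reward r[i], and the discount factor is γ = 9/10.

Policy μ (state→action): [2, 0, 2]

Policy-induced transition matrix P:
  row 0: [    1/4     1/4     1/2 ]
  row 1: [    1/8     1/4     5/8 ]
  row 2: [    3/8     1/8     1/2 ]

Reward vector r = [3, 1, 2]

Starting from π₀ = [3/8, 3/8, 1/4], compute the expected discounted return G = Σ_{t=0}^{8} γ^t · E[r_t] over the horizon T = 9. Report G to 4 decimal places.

G = 12.7231

t=0: π = [0.3750, 0.3750, 0.2500], E[r] = 2.0000, γ^t·E[r] = 2.000000, running G = 2.000000
t=1: π = [0.2344, 0.2188, 0.5469], E[r] = 2.0156, γ^t·E[r] = 1.814063, running G = 3.814063
t=2: π = [0.2910, 0.1816, 0.5273], E[r] = 2.1094, γ^t·E[r] = 1.708594, running G = 5.522656
t=3: π = [0.2932, 0.1841, 0.5227], E[r] = 2.1091, γ^t·E[r] = 1.537556, running G = 7.060213
t=4: π = [0.2923, 0.1847, 0.5230], E[r] = 2.1077, γ^t·E[r] = 1.382840, running G = 8.443052
t=5: π = [0.2923, 0.1846, 0.5231], E[r] = 2.1077, γ^t·E[r] = 1.244558, running G = 9.687610
t=6: π = [0.2923, 0.1846, 0.5231], E[r] = 2.1077, γ^t·E[r] = 1.120114, running G = 10.807725
t=7: π = [0.2923, 0.1846, 0.5231], E[r] = 2.1077, γ^t·E[r] = 1.008103, running G = 11.815827
t=8: π = [0.2923, 0.1846, 0.5231], E[r] = 2.1077, γ^t·E[r] = 0.907292, running G = 12.723120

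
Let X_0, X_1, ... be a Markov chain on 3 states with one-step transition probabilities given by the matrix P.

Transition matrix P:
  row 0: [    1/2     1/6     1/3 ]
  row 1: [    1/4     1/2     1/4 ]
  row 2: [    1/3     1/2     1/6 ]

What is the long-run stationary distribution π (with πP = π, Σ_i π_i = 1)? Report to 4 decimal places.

π = [0.3621, 0.3793, 0.2586]

Balance equations π_j = Σ_i π_i·P[i][j]:
  π_0 = 1/2·π_0 + 1/4·π_1 + 1/3·π_2
  π_1 = 1/6·π_0 + 1/2·π_1 + 1/2·π_2
  normalize: π_0 + π_1 + π_2 = 1
Solving the linear system gives exactly π = [21/58, 11/29, 15/58].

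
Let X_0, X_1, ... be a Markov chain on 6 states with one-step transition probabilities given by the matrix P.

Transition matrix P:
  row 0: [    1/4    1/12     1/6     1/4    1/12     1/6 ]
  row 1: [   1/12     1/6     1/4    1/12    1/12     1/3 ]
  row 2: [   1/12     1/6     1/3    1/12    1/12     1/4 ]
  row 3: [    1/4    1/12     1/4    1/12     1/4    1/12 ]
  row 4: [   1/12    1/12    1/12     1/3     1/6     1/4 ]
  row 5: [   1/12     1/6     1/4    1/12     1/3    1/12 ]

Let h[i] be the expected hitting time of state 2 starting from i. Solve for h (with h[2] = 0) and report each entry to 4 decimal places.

First-step conditioning: h[2] = 0; for i ≠ 2, h[i] = 1 + Σ_k P[i][k]·h[k].
  h[0] = 1 + 1/4·h[0] + 1/12·h[1] + 1/4·h[3] + 1/12·h[4] + 1/6·h[5]
  h[1] = 1 + 1/12·h[0] + 1/6·h[1] + 1/12·h[3] + 1/12·h[4] + 1/3·h[5]
  h[3] = 1 + 1/4·h[0] + 1/12·h[1] + 1/12·h[3] + 1/4·h[4] + 1/12·h[5]
  h[4] = 1 + 1/12·h[0] + 1/12·h[1] + 1/3·h[3] + 1/6·h[4] + 1/4·h[5]
  h[5] = 1 + 1/12·h[0] + 1/6·h[1] + 1/12·h[3] + 1/3·h[4] + 1/12·h[5]
Solving the 5×5 linear system over states ≠ 2 gives exactly h = [83148/15877, 75576/15877, 0, 78504/15877, 89856/15877, 78432/15877] (h[2] = 0 is the target).

h = [5.2370, 4.7601, 0.0000, 4.9445, 5.6595, 4.9400]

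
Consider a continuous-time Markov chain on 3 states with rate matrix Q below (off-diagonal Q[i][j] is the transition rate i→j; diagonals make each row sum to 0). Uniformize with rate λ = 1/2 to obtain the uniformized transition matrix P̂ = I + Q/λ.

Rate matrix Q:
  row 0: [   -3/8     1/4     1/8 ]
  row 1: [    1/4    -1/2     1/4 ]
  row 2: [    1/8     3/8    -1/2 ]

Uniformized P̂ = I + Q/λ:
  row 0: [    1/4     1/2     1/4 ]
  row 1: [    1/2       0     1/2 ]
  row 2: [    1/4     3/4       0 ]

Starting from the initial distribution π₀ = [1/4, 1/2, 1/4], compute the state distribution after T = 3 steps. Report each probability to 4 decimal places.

π = [0.3555, 0.3516, 0.2930]

t=0: π = [0.2500, 0.5000, 0.2500]
t=1: π = [0.3750, 0.3125, 0.3125]
t=2: π = [0.3281, 0.4219, 0.2500]
t=3: π = [0.3555, 0.3516, 0.2930]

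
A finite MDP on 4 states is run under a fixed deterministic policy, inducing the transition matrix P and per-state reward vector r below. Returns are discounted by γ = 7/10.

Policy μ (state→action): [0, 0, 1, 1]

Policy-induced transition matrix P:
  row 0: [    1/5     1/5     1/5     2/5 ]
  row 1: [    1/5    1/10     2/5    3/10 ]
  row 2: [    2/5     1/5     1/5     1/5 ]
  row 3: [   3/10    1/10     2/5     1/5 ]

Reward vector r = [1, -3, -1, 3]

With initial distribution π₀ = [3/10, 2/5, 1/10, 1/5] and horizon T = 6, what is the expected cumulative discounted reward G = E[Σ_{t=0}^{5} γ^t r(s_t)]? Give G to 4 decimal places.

G = 0.2993

t=0: π = [0.3000, 0.4000, 0.1000, 0.2000], E[r] = -0.4000, γ^t·E[r] = -0.400000, running G = -0.400000
t=1: π = [0.2400, 0.1400, 0.3200, 0.3000], E[r] = 0.4000, γ^t·E[r] = 0.280000, running G = -0.120000
t=2: π = [0.2940, 0.1560, 0.2880, 0.2620], E[r] = 0.3240, γ^t·E[r] = 0.158760, running G = 0.038760
t=3: π = [0.2838, 0.1582, 0.2836, 0.2744], E[r] = 0.3488, γ^t·E[r] = 0.119638, running G = 0.158398
t=4: π = [0.2842, 0.1567, 0.2865, 0.2726], E[r] = 0.3452, γ^t·E[r] = 0.082873, running G = 0.241271
t=5: π = [0.2846, 0.1571, 0.2859, 0.2725], E[r] = 0.3450, γ^t·E[r] = 0.057986, running G = 0.299257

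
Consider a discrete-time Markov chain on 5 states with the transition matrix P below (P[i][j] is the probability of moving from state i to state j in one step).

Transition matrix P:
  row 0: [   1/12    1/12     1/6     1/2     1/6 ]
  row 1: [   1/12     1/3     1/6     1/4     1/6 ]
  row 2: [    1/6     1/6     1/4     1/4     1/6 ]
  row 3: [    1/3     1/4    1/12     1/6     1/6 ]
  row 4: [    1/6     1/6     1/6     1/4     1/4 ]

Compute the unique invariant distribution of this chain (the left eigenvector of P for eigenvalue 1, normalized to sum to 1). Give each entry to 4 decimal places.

π = [0.1796, 0.2093, 0.1571, 0.2722, 0.1818]

Balance equations π_j = Σ_i π_i·P[i][j]:
  π_0 = 1/12·π_0 + 1/12·π_1 + 1/6·π_2 + 1/3·π_3 + 1/6·π_4
  π_1 = 1/12·π_0 + 1/3·π_1 + 1/6·π_2 + 1/4·π_3 + 1/6·π_4
  π_2 = 1/6·π_0 + 1/6·π_1 + 1/4·π_2 + 1/12·π_3 + 1/6·π_4
  π_3 = 1/2·π_0 + 1/4·π_1 + 1/4·π_2 + 1/6·π_3 + 1/4·π_4
  normalize: π_0 + π_1 + π_2 + π_3 + π_4 = 1
Solving the linear system gives exactly π = [97/540, 113/540, 311/1980, 49/180, 2/11].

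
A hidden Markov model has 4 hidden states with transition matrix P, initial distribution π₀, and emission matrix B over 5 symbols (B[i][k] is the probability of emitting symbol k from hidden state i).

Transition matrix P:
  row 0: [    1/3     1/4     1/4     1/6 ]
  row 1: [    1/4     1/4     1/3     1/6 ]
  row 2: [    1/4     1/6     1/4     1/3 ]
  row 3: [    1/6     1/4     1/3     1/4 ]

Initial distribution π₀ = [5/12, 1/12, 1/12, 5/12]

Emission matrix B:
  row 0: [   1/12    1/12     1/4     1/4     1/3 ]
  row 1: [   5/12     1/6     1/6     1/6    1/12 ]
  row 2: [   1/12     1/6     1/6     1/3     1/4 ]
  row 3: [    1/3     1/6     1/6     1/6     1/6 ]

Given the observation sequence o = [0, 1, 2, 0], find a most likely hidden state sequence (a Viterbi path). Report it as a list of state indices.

path = [3, 2, 0, 1]

t=0: δ = [3.472e-02, 3.472e-02, 6.944e-03, 1.389e-01]  (obs o_0=0)
t=1: δ = [1.929e-03, 5.787e-03, 7.716e-03, 5.787e-03]  ψ = [3, 3, 3, 3]  (obs o_1=1)
t=2: δ = [4.823e-04, 2.411e-04, 3.215e-04, 4.287e-04]  ψ = [2, 1, 1, 2]  (obs o_2=2)
t=3: δ = [1.340e-05, 5.023e-05, 1.191e-05, 3.572e-05]  ψ = [0, 0, 3, 2]  (obs o_3=0)
backtrack: best end state = 1; path = [3, 2, 0, 1]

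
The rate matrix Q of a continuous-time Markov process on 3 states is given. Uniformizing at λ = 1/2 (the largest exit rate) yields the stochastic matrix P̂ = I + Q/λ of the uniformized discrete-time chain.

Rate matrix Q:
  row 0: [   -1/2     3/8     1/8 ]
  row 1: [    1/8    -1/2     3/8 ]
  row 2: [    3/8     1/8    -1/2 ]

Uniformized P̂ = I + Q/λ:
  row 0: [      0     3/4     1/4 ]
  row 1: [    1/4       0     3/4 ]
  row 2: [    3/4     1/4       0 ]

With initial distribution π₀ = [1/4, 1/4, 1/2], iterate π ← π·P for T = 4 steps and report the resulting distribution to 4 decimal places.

t=0: π = [0.2500, 0.2500, 0.5000]
t=1: π = [0.4375, 0.3125, 0.2500]
t=2: π = [0.2656, 0.3906, 0.3438]
t=3: π = [0.3555, 0.2852, 0.3594]
t=4: π = [0.3408, 0.3564, 0.3027]

π = [0.3408, 0.3564, 0.3027]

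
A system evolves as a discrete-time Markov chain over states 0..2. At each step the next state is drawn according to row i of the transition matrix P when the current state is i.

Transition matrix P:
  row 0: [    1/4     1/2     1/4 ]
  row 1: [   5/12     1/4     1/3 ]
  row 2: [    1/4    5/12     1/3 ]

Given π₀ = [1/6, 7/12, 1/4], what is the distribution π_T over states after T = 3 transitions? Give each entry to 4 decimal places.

π = [0.3150, 0.3771, 0.3079]

t=0: π = [0.1667, 0.5833, 0.2500]
t=1: π = [0.3472, 0.3333, 0.3194]
t=2: π = [0.3056, 0.3900, 0.3044]
t=3: π = [0.3150, 0.3771, 0.3079]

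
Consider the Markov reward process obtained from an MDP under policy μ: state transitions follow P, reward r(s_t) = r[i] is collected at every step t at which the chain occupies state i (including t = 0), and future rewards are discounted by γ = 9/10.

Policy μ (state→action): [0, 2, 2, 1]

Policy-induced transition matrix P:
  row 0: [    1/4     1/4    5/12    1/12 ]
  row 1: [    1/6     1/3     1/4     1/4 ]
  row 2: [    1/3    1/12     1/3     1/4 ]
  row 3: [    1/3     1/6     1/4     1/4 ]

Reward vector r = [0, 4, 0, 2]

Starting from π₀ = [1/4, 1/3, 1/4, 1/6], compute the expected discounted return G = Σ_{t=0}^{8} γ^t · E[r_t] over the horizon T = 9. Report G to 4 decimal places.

t=0: π = [0.2500, 0.3333, 0.2500, 0.1667], E[r] = 1.6667, γ^t·E[r] = 1.666667, running G = 1.666667
t=1: π = [0.2569, 0.2222, 0.3125, 0.2083], E[r] = 1.3056, γ^t·E[r] = 1.175000, running G = 2.841667
t=2: π = [0.2749, 0.1991, 0.3189, 0.2072], E[r] = 1.2106, γ^t·E[r] = 0.980625, running G = 3.822292
t=3: π = [0.2772, 0.1962, 0.3224, 0.2042], E[r] = 1.1931, γ^t·E[r] = 0.869766, running G = 4.692057
t=4: π = [0.2775, 0.1956, 0.3231, 0.2038], E[r] = 1.1900, γ^t·E[r] = 0.780754, running G = 5.472811
t=5: π = [0.2776, 0.1955, 0.3232, 0.2037], E[r] = 1.1894, γ^t·E[r] = 0.702315, running G = 6.175126
t=6: π = [0.2776, 0.1954, 0.3232, 0.2037], E[r] = 1.1893, γ^t·E[r] = 0.632019, running G = 6.807145
t=7: π = [0.2776, 0.1954, 0.3232, 0.2037], E[r] = 1.1892, γ^t·E[r] = 0.568806, running G = 7.375951
t=8: π = [0.2776, 0.1954, 0.3232, 0.2037], E[r] = 1.1892, γ^t·E[r] = 0.511923, running G = 7.887874

G = 7.8879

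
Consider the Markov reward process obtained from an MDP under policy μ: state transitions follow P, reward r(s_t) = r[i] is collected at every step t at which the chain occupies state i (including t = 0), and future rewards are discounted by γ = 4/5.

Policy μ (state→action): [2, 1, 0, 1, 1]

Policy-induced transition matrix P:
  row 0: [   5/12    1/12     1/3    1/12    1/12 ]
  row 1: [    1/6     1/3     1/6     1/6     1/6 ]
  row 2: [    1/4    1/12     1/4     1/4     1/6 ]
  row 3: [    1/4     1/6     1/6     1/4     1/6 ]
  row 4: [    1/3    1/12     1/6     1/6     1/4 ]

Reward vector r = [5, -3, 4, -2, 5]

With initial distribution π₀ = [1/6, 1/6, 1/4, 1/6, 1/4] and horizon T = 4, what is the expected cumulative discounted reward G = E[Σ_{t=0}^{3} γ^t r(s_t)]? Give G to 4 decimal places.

G = 6.9862

t=0: π = [0.1667, 0.1667, 0.2500, 0.1667, 0.2500], E[r] = 2.2500, γ^t·E[r] = 2.250000, running G = 2.250000
t=1: π = [0.2847, 0.1389, 0.2153, 0.1875, 0.1736], E[r] = 2.3611, γ^t·E[r] = 1.888889, running G = 4.138889
t=2: π = [0.3003, 0.1337, 0.2321, 0.1765, 0.1574], E[r] = 2.4630, γ^t·E[r] = 1.576296, running G = 5.715185
t=3: π = [0.3020, 0.1315, 0.2361, 0.1757, 0.1548], E[r] = 2.4824, γ^t·E[r] = 1.271012, running G = 6.986198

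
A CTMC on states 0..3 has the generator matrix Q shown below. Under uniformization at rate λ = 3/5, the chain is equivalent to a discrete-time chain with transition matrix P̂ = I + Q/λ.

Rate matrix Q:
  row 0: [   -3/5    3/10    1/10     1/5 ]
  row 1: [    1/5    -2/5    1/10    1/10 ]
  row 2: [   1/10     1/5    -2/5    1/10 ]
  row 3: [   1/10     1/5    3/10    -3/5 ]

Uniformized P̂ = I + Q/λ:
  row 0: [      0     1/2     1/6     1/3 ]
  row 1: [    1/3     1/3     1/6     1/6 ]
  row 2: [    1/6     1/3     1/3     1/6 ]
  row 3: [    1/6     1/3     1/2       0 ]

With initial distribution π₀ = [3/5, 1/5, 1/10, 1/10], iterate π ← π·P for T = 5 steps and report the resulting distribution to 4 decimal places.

π = [0.1946, 0.3662, 0.2677, 0.1715]

t=0: π = [0.6000, 0.2000, 0.1000, 0.1000]
t=1: π = [0.1000, 0.4333, 0.2167, 0.2500]
t=2: π = [0.2222, 0.3500, 0.2861, 0.1417]
t=3: π = [0.1880, 0.3704, 0.2616, 0.1801]
t=4: π = [0.1971, 0.3647, 0.2703, 0.1680]
t=5: π = [0.1946, 0.3662, 0.2677, 0.1715]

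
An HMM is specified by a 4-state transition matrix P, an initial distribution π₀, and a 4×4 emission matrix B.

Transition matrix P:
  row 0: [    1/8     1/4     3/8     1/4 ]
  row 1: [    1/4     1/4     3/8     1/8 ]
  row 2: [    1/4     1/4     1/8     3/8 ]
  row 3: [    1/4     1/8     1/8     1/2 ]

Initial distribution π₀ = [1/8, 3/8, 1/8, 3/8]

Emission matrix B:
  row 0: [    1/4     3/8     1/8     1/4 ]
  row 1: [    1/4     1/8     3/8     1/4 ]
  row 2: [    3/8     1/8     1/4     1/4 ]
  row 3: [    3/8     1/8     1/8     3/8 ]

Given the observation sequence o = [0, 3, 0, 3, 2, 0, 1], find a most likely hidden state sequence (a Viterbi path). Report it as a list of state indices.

t=0: δ = [3.125e-02, 9.375e-02, 4.688e-02, 1.406e-01]  (obs o_0=0)
t=1: δ = [8.789e-03, 5.859e-03, 8.789e-03, 2.637e-02]  ψ = [3, 1, 1, 3]  (obs o_1=3)
t=2: δ = [1.648e-03, 8.240e-04, 1.236e-03, 4.944e-03]  ψ = [3, 3, 0, 3]  (obs o_2=0)
t=3: δ = [3.090e-04, 1.545e-04, 1.545e-04, 9.270e-04]  ψ = [3, 3, 0, 3]  (obs o_3=3)
t=4: δ = [2.897e-05, 4.345e-05, 2.897e-05, 5.794e-05]  ψ = [3, 3, 0, 3]  (obs o_4=2)
t=5: δ = [3.621e-06, 2.716e-06, 6.110e-06, 1.086e-05]  ψ = [3, 1, 1, 3]  (obs o_5=0)
t=6: δ = [1.018e-06, 1.910e-07, 1.697e-07, 6.789e-07]  ψ = [3, 2, 0, 3]  (obs o_6=1)
backtrack: best end state = 0; path = [3, 3, 3, 3, 3, 3, 0]

path = [3, 3, 3, 3, 3, 3, 0]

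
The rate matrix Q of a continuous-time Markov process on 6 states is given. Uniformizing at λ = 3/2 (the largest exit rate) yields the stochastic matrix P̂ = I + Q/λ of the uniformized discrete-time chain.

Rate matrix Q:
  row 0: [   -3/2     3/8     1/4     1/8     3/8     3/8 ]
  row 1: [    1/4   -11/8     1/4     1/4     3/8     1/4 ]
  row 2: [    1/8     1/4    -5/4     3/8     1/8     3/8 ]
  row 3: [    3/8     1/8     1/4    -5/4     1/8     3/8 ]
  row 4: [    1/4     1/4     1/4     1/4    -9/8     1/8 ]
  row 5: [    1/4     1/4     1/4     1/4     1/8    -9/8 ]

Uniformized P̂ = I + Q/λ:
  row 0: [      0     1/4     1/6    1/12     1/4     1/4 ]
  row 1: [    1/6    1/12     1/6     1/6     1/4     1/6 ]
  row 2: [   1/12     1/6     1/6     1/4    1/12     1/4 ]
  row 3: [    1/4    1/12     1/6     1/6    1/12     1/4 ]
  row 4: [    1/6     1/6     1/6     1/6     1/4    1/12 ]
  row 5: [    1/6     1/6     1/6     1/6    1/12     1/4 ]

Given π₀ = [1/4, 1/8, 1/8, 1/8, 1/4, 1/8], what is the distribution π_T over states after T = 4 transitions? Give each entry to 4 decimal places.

π = [0.1430, 0.1519, 0.1667, 0.1687, 0.1591, 0.2107]

t=0: π = [0.2500, 0.1250, 0.1250, 0.1250, 0.2500, 0.1250]
t=1: π = [0.1250, 0.1667, 0.1667, 0.1563, 0.1875, 0.1979]
t=2: π = [0.1450, 0.1502, 0.1667, 0.1701, 0.1632, 0.2049]
t=3: π = [0.1428, 0.1521, 0.1667, 0.1685, 0.1597, 0.2103]
t=4: π = [0.1430, 0.1519, 0.1667, 0.1687, 0.1591, 0.2107]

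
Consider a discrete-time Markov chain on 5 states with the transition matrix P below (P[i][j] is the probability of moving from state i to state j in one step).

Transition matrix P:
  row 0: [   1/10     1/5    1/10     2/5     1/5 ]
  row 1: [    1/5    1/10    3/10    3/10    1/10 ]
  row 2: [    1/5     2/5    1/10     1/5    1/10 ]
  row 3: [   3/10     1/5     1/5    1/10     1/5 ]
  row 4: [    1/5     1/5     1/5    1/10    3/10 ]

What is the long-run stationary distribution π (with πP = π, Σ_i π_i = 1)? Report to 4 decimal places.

π = [0.2020, 0.2151, 0.1830, 0.2219, 0.1780]

Balance equations π_j = Σ_i π_i·P[i][j]:
  π_0 = 1/10·π_0 + 1/5·π_1 + 1/5·π_2 + 3/10·π_3 + 1/5·π_4
  π_1 = 1/5·π_0 + 1/10·π_1 + 2/5·π_2 + 1/5·π_3 + 1/5·π_4
  π_2 = 1/10·π_0 + 3/10·π_1 + 1/10·π_2 + 1/5·π_3 + 1/5·π_4
  π_3 = 2/5·π_0 + 3/10·π_1 + 1/5·π_2 + 1/10·π_3 + 1/10·π_4
  normalize: π_0 + π_1 + π_2 + π_3 + π_4 = 1
Solving the linear system gives exactly π = [2575/12748, 1371/6374, 2333/12748, 2829/12748, 2269/12748].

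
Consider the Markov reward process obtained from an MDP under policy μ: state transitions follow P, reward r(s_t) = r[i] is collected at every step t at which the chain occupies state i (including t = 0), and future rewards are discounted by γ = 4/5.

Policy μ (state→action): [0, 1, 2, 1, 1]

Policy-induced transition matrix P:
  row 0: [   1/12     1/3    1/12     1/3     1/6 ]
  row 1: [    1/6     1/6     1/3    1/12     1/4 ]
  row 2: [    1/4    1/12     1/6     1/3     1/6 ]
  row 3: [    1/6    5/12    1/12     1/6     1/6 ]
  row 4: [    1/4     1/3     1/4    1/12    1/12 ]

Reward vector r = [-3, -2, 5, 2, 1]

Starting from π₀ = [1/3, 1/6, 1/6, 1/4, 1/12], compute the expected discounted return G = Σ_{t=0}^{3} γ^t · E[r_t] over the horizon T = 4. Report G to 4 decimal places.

G = 0.8903

t=0: π = [0.3333, 0.1667, 0.1667, 0.2500, 0.0833], E[r] = 0.0833, γ^t·E[r] = 0.083333, running G = 0.083333
t=1: π = [0.1597, 0.2847, 0.1528, 0.2292, 0.1736], E[r] = 0.3472, γ^t·E[r] = 0.277778, running G = 0.361111
t=2: π = [0.1806, 0.2668, 0.1962, 0.1806, 0.1759], E[r] = 0.4427, γ^t·E[r] = 0.283333, running G = 0.644444
t=3: π = [0.1826, 0.2549, 0.1957, 0.1926, 0.1742], E[r] = 0.4802, γ^t·E[r] = 0.245877, running G = 0.890321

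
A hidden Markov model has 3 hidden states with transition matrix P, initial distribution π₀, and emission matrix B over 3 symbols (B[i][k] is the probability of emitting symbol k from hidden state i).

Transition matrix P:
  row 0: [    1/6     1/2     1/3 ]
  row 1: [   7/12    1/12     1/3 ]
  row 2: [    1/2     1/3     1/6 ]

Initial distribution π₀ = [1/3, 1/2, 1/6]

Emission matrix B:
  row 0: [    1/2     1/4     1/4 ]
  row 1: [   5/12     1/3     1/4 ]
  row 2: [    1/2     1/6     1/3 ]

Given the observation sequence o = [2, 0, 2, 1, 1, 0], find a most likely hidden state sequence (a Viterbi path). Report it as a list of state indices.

t=0: δ = [8.333e-02, 1.250e-01, 5.556e-02]  (obs o_0=2)
t=1: δ = [3.646e-02, 1.736e-02, 2.083e-02]  ψ = [1, 0, 1]  (obs o_1=0)
t=2: δ = [2.604e-03, 4.557e-03, 4.051e-03]  ψ = [2, 0, 0]  (obs o_2=2)
t=3: δ = [6.646e-04, 4.501e-04, 2.532e-04]  ψ = [1, 2, 1]  (obs o_3=1)
t=4: δ = [6.564e-05, 1.108e-04, 3.692e-05]  ψ = [1, 0, 0]  (obs o_4=1)
t=5: δ = [3.231e-05, 1.368e-05, 1.846e-05]  ψ = [1, 0, 1]  (obs o_5=0)
backtrack: best end state = 0; path = [1, 0, 1, 0, 1, 0]

path = [1, 0, 1, 0, 1, 0]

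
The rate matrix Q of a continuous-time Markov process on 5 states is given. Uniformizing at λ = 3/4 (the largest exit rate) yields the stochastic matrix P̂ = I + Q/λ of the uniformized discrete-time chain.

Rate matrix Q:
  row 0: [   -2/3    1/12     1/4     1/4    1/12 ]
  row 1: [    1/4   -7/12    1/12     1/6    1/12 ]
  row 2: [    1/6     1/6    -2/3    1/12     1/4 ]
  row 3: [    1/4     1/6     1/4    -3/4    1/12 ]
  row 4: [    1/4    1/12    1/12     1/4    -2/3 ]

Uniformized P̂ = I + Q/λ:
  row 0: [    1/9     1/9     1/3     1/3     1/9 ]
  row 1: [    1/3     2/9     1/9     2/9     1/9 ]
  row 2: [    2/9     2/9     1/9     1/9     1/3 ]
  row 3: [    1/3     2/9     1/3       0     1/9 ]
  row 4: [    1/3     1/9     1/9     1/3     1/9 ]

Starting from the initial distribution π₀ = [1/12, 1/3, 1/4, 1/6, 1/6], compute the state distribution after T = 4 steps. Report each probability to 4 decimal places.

t=0: π = [0.0833, 0.3333, 0.2500, 0.1667, 0.1667]
t=1: π = [0.2870, 0.1944, 0.1667, 0.1852, 0.1667]
t=2: π = [0.2510, 0.1718, 0.2160, 0.2130, 0.1481]
t=3: π = [0.2535, 0.1779, 0.2142, 0.1952, 0.1591]
t=4: π = [0.2532, 0.1764, 0.2108, 0.2009, 0.1587]

π = [0.2532, 0.1764, 0.2108, 0.2009, 0.1587]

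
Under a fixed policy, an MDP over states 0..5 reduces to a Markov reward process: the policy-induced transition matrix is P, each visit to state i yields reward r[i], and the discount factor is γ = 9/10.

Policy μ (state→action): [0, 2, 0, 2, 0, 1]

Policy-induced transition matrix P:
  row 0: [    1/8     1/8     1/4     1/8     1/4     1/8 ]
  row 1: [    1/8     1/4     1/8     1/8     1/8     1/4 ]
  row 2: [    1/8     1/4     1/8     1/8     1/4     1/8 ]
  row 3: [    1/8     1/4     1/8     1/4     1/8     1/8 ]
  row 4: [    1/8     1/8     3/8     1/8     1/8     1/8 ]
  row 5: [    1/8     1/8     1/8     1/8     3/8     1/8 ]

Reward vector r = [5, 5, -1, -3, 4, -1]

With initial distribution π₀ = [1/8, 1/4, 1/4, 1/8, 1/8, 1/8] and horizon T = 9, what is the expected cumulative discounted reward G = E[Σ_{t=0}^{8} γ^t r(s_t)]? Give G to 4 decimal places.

t=0: π = [0.1250, 0.2500, 0.2500, 0.1250, 0.1250, 0.1250], E[r] = 1.6250, γ^t·E[r] = 1.625000, running G = 1.625000
t=1: π = [0.1250, 0.2031, 0.1719, 0.1406, 0.2031, 0.1563], E[r] = 1.7031, γ^t·E[r] = 1.532813, running G = 3.157813
t=2: π = [0.1250, 0.1895, 0.1914, 0.1426, 0.2012, 0.1504], E[r] = 1.6074, γ^t·E[r] = 1.302012, running G = 4.459824
t=3: π = [0.1250, 0.1904, 0.1909, 0.1428, 0.2021, 0.1487], E[r] = 1.6177, γ^t·E[r] = 1.179286, running G = 5.639110
t=4: π = [0.1250, 0.1905, 0.1912, 0.1429, 0.2017, 0.1488], E[r] = 1.6157, γ^t·E[r] = 1.060076, running G = 6.699185
t=5: π = [0.1250, 0.1906, 0.1910, 0.1429, 0.2017, 0.1488], E[r] = 1.6163, γ^t·E[r] = 0.954406, running G = 7.653591
t=6: π = [0.1250, 0.1906, 0.1911, 0.1429, 0.2017, 0.1488], E[r] = 1.6162, γ^t·E[r] = 0.858903, running G = 8.512494
t=7: π = [0.1250, 0.1906, 0.1911, 0.1429, 0.2017, 0.1488], E[r] = 1.6162, γ^t·E[r] = 0.773023, running G = 9.285518
t=8: π = [0.1250, 0.1906, 0.1911, 0.1429, 0.2017, 0.1488], E[r] = 1.6162, γ^t·E[r] = 0.695719, running G = 9.981236

G = 9.9812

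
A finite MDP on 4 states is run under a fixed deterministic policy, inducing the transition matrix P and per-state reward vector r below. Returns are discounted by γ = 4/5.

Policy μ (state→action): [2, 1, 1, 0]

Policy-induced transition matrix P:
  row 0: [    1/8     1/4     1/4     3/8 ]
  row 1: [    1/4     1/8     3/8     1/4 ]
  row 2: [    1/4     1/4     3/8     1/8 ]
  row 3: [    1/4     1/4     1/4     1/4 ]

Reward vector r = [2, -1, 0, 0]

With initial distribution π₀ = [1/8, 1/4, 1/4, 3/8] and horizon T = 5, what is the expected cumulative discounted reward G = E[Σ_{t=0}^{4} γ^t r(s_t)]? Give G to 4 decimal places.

t=0: π = [0.1250, 0.2500, 0.2500, 0.3750], E[r] = 0.0000, γ^t·E[r] = 0.000000, running G = 0.000000
t=1: π = [0.2344, 0.2188, 0.3125, 0.2344], E[r] = 0.2500, γ^t·E[r] = 0.200000, running G = 0.200000
t=2: π = [0.2207, 0.2227, 0.3164, 0.2402], E[r] = 0.2188, γ^t·E[r] = 0.140000, running G = 0.340000
t=3: π = [0.2224, 0.2222, 0.3174, 0.2380], E[r] = 0.2227, γ^t·E[r] = 0.114000, running G = 0.454000
t=4: π = [0.2222, 0.2222, 0.3174, 0.2381], E[r] = 0.2222, γ^t·E[r] = 0.091000, running G = 0.545000

G = 0.5450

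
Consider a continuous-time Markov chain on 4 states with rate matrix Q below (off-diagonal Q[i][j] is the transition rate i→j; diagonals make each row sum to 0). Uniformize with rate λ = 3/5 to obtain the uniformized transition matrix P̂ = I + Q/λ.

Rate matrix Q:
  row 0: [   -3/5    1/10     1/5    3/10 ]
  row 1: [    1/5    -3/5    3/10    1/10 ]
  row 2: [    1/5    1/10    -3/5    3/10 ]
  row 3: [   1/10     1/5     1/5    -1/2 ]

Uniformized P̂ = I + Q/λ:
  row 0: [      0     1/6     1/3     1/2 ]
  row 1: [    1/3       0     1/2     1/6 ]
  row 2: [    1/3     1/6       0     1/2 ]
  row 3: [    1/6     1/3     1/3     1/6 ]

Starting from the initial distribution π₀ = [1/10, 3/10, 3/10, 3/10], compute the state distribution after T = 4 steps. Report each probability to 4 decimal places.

π = [0.2099, 0.1883, 0.2735, 0.3284]

t=0: π = [0.1000, 0.3000, 0.3000, 0.3000]
t=1: π = [0.2500, 0.1667, 0.2833, 0.3000]
t=2: π = [0.2000, 0.1889, 0.2667, 0.3444]
t=3: π = [0.2093, 0.1926, 0.2759, 0.3222]
t=4: π = [0.2099, 0.1883, 0.2735, 0.3284]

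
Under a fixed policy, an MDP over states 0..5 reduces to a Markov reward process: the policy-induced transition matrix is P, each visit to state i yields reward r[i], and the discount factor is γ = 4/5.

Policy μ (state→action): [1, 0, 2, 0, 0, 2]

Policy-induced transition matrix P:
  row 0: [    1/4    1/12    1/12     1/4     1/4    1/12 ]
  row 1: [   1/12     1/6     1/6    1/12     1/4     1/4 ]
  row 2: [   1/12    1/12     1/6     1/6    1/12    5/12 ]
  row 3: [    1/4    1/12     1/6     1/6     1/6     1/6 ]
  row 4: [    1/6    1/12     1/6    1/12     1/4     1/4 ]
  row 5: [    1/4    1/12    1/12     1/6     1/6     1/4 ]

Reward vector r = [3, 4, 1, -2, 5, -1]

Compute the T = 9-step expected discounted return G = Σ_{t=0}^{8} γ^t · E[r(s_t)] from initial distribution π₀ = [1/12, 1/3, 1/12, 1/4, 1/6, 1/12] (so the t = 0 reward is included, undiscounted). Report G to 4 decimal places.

t=0: π = [0.0833, 0.3333, 0.0833, 0.2500, 0.1667, 0.0833], E[r] = 1.9167, γ^t·E[r] = 1.916667, running G = 1.916667
t=1: π = [0.1667, 0.1111, 0.1528, 0.1319, 0.2083, 0.2292], E[r] = 1.6458, γ^t·E[r] = 1.316667, running G = 3.233333
t=2: π = [0.1887, 0.0926, 0.1337, 0.1539, 0.1944, 0.2367], E[r] = 1.4977, γ^t·E[r] = 0.958519, running G = 4.191852
t=3: π = [0.1961, 0.0910, 0.1312, 0.1585, 0.1952, 0.2280], E[r] = 1.5146, γ^t·E[r] = 0.775457, running G = 4.967309
t=4: π = [0.1967, 0.0909, 0.1313, 0.1592, 0.1959, 0.2260], E[r] = 1.5204, γ^t·E[r] = 0.622757, running G = 5.590066
t=5: π = [0.1966, 0.0909, 0.1314, 0.1592, 0.1960, 0.2258], E[r] = 1.5209, γ^t·E[r] = 0.498374, running G = 6.088440
t=6: π = [0.1966, 0.0909, 0.1315, 0.1591, 0.1960, 0.2259], E[r] = 1.5208, γ^t·E[r] = 0.398671, running G = 6.487110
t=7: π = [0.1966, 0.0909, 0.1315, 0.1591, 0.1960, 0.2259], E[r] = 1.5208, γ^t·E[r] = 0.318930, running G = 6.806040
t=8: π = [0.1966, 0.0909, 0.1315, 0.1591, 0.1960, 0.2259], E[r] = 1.5208, γ^t·E[r] = 0.255143, running G = 7.061183

G = 7.0612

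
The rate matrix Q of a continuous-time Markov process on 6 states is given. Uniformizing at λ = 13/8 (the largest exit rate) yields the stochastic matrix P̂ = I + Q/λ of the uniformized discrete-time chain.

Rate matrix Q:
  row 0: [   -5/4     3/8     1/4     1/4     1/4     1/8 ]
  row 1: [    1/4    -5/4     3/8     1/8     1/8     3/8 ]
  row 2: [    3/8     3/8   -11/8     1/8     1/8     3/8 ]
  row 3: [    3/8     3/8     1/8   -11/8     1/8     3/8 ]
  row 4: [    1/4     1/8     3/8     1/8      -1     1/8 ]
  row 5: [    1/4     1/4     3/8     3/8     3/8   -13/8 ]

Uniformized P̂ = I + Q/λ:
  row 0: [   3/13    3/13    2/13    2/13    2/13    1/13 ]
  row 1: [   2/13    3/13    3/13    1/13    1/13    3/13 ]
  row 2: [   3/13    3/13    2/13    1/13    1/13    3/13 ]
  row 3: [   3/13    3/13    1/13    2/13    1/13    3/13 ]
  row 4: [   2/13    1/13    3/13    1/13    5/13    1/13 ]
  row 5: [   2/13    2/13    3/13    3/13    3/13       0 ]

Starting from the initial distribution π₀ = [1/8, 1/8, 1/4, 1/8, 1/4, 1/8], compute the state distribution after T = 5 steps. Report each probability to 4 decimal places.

π = [0.1922, 0.1945, 0.1830, 0.1231, 0.1643, 0.1429]

t=0: π = [0.1250, 0.1250, 0.2500, 0.1250, 0.2500, 0.1250]
t=1: π = [0.1923, 0.1827, 0.1827, 0.1154, 0.1827, 0.1442]
t=2: π = [0.1916, 0.1916, 0.1842, 0.1228, 0.1701, 0.1398]
t=3: π = [0.1922, 0.1938, 0.1830, 0.1226, 0.1655, 0.1429]
t=4: π = [0.1921, 0.1943, 0.1830, 0.1231, 0.1646, 0.1428]
t=5: π = [0.1922, 0.1945, 0.1830, 0.1231, 0.1643, 0.1429]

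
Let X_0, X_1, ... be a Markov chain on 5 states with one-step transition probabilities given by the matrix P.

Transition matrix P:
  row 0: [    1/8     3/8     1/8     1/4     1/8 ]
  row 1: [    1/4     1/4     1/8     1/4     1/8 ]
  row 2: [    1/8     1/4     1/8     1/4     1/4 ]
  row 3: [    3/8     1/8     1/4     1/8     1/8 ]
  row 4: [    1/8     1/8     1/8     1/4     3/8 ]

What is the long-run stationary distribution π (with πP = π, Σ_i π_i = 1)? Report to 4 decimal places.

Balance equations π_j = Σ_i π_i·P[i][j]:
  π_0 = 1/8·π_0 + 1/4·π_1 + 1/8·π_2 + 3/8·π_3 + 1/8·π_4
  π_1 = 3/8·π_0 + 1/4·π_1 + 1/4·π_2 + 1/8·π_3 + 1/8·π_4
  π_2 = 1/8·π_0 + 1/8·π_1 + 1/8·π_2 + 1/4·π_3 + 1/8·π_4
  π_3 = 1/4·π_0 + 1/4·π_1 + 1/4·π_2 + 1/8·π_3 + 1/4·π_4
  normalize: π_0 + π_1 + π_2 + π_3 + π_4 = 1
Solving the linear system gives exactly π = [811/3888, 109/486, 11/72, 2/9, 83/432].

π = [0.2086, 0.2243, 0.1528, 0.2222, 0.1921]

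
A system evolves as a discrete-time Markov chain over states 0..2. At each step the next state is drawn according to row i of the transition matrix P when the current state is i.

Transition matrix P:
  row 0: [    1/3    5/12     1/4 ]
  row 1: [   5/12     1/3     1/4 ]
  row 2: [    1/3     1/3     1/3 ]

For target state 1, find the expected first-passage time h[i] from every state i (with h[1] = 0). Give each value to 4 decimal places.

h = [2.5385, 0.0000, 2.7692]

First-step conditioning: h[1] = 0; for i ≠ 1, h[i] = 1 + Σ_k P[i][k]·h[k].
  h[0] = 1 + 1/3·h[0] + 1/4·h[2]
  h[2] = 1 + 1/3·h[0] + 1/3·h[2]
Solving the 2×2 linear system over states ≠ 1 gives exactly h = [33/13, 0, 36/13] (h[1] = 0 is the target).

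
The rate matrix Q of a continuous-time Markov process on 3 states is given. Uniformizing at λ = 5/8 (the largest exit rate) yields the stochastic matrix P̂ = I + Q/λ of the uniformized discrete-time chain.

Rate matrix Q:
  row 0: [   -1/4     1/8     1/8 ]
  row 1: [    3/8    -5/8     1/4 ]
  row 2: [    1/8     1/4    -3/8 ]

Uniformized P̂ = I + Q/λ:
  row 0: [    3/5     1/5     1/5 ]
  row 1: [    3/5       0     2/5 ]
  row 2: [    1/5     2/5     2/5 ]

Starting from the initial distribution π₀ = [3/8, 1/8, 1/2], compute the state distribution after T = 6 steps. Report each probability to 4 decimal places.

t=0: π = [0.3750, 0.1250, 0.5000]
t=1: π = [0.4000, 0.2750, 0.3250]
t=2: π = [0.4700, 0.2100, 0.3200]
t=3: π = [0.4720, 0.2220, 0.3060]
t=4: π = [0.4776, 0.2168, 0.3056]
t=5: π = [0.4778, 0.2178, 0.3045]
t=6: π = [0.4782, 0.2173, 0.3044]

π = [0.4782, 0.2173, 0.3044]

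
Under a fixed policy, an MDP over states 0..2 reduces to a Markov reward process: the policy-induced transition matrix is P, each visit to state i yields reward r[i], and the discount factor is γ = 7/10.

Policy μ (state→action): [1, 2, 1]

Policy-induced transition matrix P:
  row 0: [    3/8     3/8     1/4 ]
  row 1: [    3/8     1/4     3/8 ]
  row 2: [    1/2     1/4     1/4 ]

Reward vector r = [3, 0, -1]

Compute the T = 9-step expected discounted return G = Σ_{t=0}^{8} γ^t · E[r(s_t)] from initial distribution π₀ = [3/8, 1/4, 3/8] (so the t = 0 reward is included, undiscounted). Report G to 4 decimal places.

G = 2.8547

t=0: π = [0.3750, 0.2500, 0.3750], E[r] = 0.7500, γ^t·E[r] = 0.750000, running G = 0.750000
t=1: π = [0.4219, 0.2969, 0.2813], E[r] = 0.9844, γ^t·E[r] = 0.689063, running G = 1.439063
t=2: π = [0.4102, 0.3027, 0.2871], E[r] = 0.9434, γ^t·E[r] = 0.462246, running G = 1.901309
t=3: π = [0.4109, 0.3013, 0.2878], E[r] = 0.9448, γ^t·E[r] = 0.324075, running G = 2.225383
t=4: π = [0.4110, 0.3014, 0.2877], E[r] = 0.9453, γ^t·E[r] = 0.226962, running G = 2.452346
t=5: π = [0.4110, 0.3014, 0.2877], E[r] = 0.9452, γ^t·E[r] = 0.158860, running G = 2.611206
t=6: π = [0.4110, 0.3014, 0.2877], E[r] = 0.9452, γ^t·E[r] = 0.111202, running G = 2.722408
t=7: π = [0.4110, 0.3014, 0.2877], E[r] = 0.9452, γ^t·E[r] = 0.077842, running G = 2.800250
t=8: π = [0.4110, 0.3014, 0.2877], E[r] = 0.9452, γ^t·E[r] = 0.054489, running G = 2.854739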